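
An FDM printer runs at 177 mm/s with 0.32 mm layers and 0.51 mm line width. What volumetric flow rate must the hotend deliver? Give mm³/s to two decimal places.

A = 0.32 × 0.51 = 0.1632 mm².
Volumetric flow = 177 × 0.1632 = 28.89 mm³/s.

28.89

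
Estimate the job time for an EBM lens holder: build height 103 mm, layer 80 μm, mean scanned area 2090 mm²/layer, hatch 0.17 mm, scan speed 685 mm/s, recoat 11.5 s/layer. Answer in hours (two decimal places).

Number of layers: 103 / 0.08 → 1288 (rounded up).
Scan path per layer = 2090 / 0.17, so 12294.1 mm.
Per-layer scan time = 12294.1 / 685 = 17.9476 s.
Time per layer = 17.9476 + 11.5, so 29.4476 s.
Build time = 1288 × 29.4476 = 37928.5088 s = 10.54 hours.

10.54 hours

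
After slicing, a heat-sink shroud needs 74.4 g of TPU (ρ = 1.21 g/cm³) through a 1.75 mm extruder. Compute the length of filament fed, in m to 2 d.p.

Volume = 74.4 g / 1.21 g·cm⁻³ = 61.4876 cm³ = 61487.6 mm³.
A = π r² = π × 0.875² = 2.4053 mm².
L = V/A = 61487.6/2.4053 = 25563.38 mm → 25.56 m.

25.56 m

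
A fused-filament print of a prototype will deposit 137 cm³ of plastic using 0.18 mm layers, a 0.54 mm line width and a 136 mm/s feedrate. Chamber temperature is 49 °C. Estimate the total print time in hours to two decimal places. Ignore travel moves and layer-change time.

2.88 hours

Line area = 0.18 × 0.54 = 0.0972 mm².
Toolpath length = 137 cm³ / 0.0972 mm² = 137000 / 0.0972 = 1409465 mm.
Time extruding = 1409465 / 136 = 10363.7 s.
Converting: 10363.7 s = 2.88 hours.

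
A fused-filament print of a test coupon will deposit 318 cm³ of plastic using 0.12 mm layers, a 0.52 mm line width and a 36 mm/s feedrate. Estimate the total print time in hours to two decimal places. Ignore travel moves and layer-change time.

Extrusion cross-section = 0.12 × 0.52, so 0.0624 mm².
Path length: 318000 mm³ / 0.0624 mm² → 5096153.8 mm.
Time extruding = 5096153.8 / 36 = 141559.8 s.
Converting: 141559.8 s = 39.32 hours.

39.32 hours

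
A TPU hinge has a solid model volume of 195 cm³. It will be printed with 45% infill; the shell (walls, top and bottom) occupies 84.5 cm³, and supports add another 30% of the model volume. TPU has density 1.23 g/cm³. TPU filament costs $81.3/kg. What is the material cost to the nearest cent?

$19.27

Interior volume = 195 − 84.5 = 110.5 cm³.
Infill deposited: 0.45 × 110.5 → 49.725 cm³.
Support: 0.30 × 195 → 58.5 cm³.
Total printed volume = 84.5 + 49.725 + 58.5 = 192.725 cm³.
Mass: 192.725 × 1.23 → 237.05175 g.
At $81.3/kg: 237.05175/1000 × 81.3 = $19.27.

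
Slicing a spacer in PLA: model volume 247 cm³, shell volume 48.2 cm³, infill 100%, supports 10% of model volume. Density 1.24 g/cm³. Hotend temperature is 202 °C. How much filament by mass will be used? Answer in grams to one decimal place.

336.9 g

Infill region = 247 − 48.2 = 198.8 cm³.
Infill volume = 1.00 × 198.8 = 198.8 cm³.
Support = 0.10 × 247 = 24.7 cm³.
Deposited volume = 48.2 + 198.8 + 24.7 = 271.7 cm³.
Mass: 271.7 × 1.24 → 336.908 g.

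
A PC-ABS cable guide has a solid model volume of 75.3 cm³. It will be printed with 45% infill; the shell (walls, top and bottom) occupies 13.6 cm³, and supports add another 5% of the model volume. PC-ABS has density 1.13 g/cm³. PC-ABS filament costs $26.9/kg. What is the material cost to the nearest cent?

$1.37

Infill region = 75.3 − 13.6, so 61.7 cm³.
Infill deposited = 0.45 × 61.7 = 27.765 cm³.
Support = 0.05 × 75.3, so 3.765 cm³.
Total printed volume = 13.6 + 27.765 + 3.765 = 45.13 cm³.
Mass: 45.13 × 1.13 → 50.9969 g.
At $26.9/kg: 50.9969/1000 × 26.9 = $1.37.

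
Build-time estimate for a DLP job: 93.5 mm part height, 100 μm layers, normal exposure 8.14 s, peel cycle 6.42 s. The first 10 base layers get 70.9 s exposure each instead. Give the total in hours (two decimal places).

Layers = ⌈93.5/0.1⌉ = 935.
Burn-in layers: 10 × (70.9 + 6.42) → 773.2 s.
Remaining layers = 925 × (8.14 + 6.42) = 13468 s.
Total = 773.2 + 13468 = 14241.2 s = 3.96 hours.

3.96 hours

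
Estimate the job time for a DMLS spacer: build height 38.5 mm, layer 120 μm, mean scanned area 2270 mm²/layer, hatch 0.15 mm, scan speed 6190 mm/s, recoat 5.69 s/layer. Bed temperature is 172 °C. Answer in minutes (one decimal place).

Layers = ⌈38.5/0.12⌉ = 321.
Scan path per layer = 2270 / 0.15, so 15133.3 mm.
Per-layer scan time = 15133.3 / 6190, so 2.4448 s.
Layer cycle = 2.4448 + 5.69 = 8.1348 s.
Total: 321 × 8.1348 s = 2611.2708 s → 43.5 minutes.

43.5 minutes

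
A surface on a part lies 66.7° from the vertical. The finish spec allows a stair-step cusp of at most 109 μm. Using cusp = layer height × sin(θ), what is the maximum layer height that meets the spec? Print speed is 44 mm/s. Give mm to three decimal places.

0.119 mm

t = h_c / sin θ = 0.109 / 0.9184 = 0.119 mm.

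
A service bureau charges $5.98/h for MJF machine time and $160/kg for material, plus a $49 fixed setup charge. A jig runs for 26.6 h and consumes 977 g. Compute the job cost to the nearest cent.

$364.39

Time charge = 5.98 × 26.6 = $159.068.
Feedstock cost = 160 × 977/1000 = $156.32.
Adding setup: 159.068 + 156.32 + 49 → 364.388 ≈ $364.39.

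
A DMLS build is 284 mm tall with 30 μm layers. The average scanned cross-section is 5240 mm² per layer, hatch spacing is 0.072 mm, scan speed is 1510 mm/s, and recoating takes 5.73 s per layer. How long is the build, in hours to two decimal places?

Layer count = ceil(284 / 0.03) = 9467.
Hatch length per layer = 5240 / 0.072, so 72777.8 mm.
Laser time per layer = 72777.8 / 1510, so 48.1972 s.
Per-layer time = 48.1972 + 5.73, so 53.9272 s.
Build time = 9467 × 53.9272 = 510528.8024 s = 141.81 hours.

141.81 hours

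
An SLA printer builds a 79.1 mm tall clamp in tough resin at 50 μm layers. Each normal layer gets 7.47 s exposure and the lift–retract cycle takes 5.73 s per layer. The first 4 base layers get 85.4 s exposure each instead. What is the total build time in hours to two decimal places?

5.89 hours

Number of layers: 79.1 / 0.05 → 1582 (rounded up).
Burn-in layers: 4 × (85.4 + 5.73) → 364.52 s.
Regular layers: 1578 × (7.47 + 5.73) → 20829.6 s.
Sum: 364.52 + 20829.6 = 21194.12 s → 5.89 hours.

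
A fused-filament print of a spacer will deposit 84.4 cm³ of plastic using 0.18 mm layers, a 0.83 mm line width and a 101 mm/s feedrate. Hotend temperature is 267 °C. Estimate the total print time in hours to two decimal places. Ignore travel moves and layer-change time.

1.55 hours

Bead cross-section: 0.18 × 0.83 → 0.1494 mm².
Total extruded path = 84400/0.1494 = 564926.4 mm.
Print-move time: 564926.4 / 101 → 5593.3 s.
In the requested units: 5593.3 s = 1.55 hours.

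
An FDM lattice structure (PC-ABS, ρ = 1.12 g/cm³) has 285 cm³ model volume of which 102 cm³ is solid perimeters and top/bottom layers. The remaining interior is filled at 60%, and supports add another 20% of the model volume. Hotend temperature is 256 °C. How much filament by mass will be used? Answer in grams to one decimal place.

Interior volume = 285 − 102, so 183 cm³.
Infill deposited: 0.60 × 183 → 109.8 cm³.
Support = 0.20 × 285, so 57 cm³.
Deposited volume: 102 + 109.8 + 57 → 268.8 cm³.
Mass = 268.8 × 1.12 = 301.056 g.

301.1 g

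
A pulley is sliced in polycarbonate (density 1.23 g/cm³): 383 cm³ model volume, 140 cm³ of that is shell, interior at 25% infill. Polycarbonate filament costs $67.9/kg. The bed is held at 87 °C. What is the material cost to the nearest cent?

Volume inside the shell: 383 − 140 → 243 cm³.
Deposited infill = 0.25 × 243 = 60.75 cm³.
Total printed volume = 140 + 60.75, so 200.75 cm³.
Mass: 200.75 × 1.23 → 246.9225 g.
At $67.9/kg: 246.9225/1000 × 67.9 = $16.77.

$16.77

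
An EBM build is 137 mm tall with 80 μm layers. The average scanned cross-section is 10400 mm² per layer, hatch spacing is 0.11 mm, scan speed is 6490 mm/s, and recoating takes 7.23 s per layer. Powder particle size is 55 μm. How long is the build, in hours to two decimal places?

Layers = ⌈137/0.08⌉ = 1713.
Scan path per layer: 10400 / 0.11 → 94545.5 mm.
Per-layer scan time: 94545.5 / 6490 → 14.5679 s.
Per-layer time = 14.5679 + 7.23 = 21.7979 s.
Total: 1713 × 21.7979 s = 37339.8027 s → 10.37 hours.

10.37 hours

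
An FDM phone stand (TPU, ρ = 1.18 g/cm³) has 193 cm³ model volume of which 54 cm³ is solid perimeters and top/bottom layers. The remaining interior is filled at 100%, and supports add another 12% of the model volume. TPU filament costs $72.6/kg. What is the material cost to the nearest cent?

Volume inside the shell: 193 − 54 → 139 cm³.
Infill volume: 1.00 × 139 → 139 cm³.
Support = 0.12 × 193 = 23.16 cm³.
Total extruded: 54 + 139 + 23.16 → 216.16 cm³.
Mass = 216.16 × 1.18, so 255.0688 g.
At $72.6/kg: 255.0688/1000 × 72.6 = $18.52.

$18.52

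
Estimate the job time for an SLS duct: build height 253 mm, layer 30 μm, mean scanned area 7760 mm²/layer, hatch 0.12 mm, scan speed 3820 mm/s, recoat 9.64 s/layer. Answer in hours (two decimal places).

Layers = ⌈253/0.03⌉ = 8434.
Scan path per layer: 7760 / 0.12 → 64666.7 mm.
Scan time per layer = 64666.7 / 3820 = 16.9285 s.
Per-layer time = 16.9285 + 9.64 = 26.5685 s.
Build time = 8434 × 26.5685 = 224078.729 s = 62.24 hours.

62.24 hours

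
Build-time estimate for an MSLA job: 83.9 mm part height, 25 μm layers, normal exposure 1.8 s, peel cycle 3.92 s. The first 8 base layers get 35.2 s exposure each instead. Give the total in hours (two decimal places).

5.41 hours

Layers = ⌈83.9/0.025⌉ = 3356.
Burn-in layers: 8 × (35.2 + 3.92) → 312.96 s.
Normal layers = 3348 × (1.8 + 3.92) = 19150.56 s.
Sum: 312.96 + 19150.56 = 19463.52 s → 5.41 hours.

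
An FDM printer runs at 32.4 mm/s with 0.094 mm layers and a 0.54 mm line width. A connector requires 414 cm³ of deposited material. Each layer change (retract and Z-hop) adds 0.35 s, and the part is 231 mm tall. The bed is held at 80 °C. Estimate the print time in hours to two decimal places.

Extrusion cross-section = 0.094 × 0.54 = 0.05076 mm².
Toolpath length = 414 cm³ / 0.05076 mm² = 414000 / 0.05076 = 8156028.4 mm.
Time extruding = 8156028.4 / 32.4, so 251729.3 s.
Number of layers: 231 / 0.094 → 2458 (rounded up).
Z-hop total = 2458 × 0.35 = 860.3 s.
Altogether 251729.3 + 860.3 = 252589.6 s, i.e. 70.16 hours.

70.16 hours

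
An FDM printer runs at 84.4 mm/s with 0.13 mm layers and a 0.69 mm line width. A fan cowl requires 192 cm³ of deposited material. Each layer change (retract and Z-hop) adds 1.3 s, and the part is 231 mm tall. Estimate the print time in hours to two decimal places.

7.69 hours

Extrusion cross-section = 0.13 × 0.69, so 0.0897 mm².
Toolpath length = 192 cm³ / 0.0897 mm² = 192000 / 0.0897 = 2140468.2 mm.
Extrusion time: 2140468.2 / 84.4 → 25361 s.
Layer count = ceil(231 / 0.13) = 1777.
Layer-change overhead = 1777 × 1.3 = 2310.1 s.
Total = 25361 + 2310.1 = 27671.1 s = 7.69 hours.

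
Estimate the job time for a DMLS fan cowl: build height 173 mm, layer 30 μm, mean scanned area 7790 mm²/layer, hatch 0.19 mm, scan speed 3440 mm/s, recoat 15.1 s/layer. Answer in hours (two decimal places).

43.28 hours

Number of layers: 173 / 0.03 → 5767 (rounded up).
Hatch length per layer = 7790 / 0.19 = 41000 mm.
Per-layer scan time: 41000 / 3440 → 11.9186 s.
Per-layer time = 11.9186 + 15.1 = 27.0186 s.
5767 layers × 27.0186 s/layer = 155816.2662 s, i.e. 43.28 hours.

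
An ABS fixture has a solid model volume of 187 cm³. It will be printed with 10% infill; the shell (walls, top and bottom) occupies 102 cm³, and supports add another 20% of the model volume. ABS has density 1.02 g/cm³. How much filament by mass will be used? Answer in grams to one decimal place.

Interior volume: 187 − 102 → 85 cm³.
Infill volume = 0.10 × 85 = 8.5 cm³.
Support = 0.20 × 187, so 37.4 cm³.
Total printed volume = 102 + 8.5 + 37.4 = 147.9 cm³.
Mass = 147.9 × 1.02 = 150.858 g.

150.9 g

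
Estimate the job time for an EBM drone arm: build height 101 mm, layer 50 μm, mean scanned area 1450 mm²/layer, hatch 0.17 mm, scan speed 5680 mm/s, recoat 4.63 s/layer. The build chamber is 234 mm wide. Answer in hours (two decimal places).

Number of layers: 101 / 0.05 → 2020 (rounded up).
Per-layer scan distance = 1450 / 0.17, so 8529.4 mm.
Scan time per layer: 8529.4 / 5680 → 1.5017 s.
Layer cycle: 1.5017 + 4.63 → 6.1317 s.
Build time = 2020 × 6.1317 = 12386.034 s = 3.44 hours.

3.44 hours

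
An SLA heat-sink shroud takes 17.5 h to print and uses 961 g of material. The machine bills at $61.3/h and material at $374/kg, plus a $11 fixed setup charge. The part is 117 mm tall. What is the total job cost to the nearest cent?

$1443.16

Machine cost = 61.3 × 17.5 = $1072.75.
Feedstock cost = 374 × 961/1000 = $359.414.
Total = 1072.75 + 359.414 + 11 = 1443.164 ≈ $1443.16.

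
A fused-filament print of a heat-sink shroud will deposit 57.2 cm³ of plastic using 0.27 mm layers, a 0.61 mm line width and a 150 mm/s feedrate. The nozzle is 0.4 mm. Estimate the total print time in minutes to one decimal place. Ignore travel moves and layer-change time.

Bead cross-section = 0.27 × 0.61, so 0.1647 mm².
Total extruded path = 57200/0.1647 = 347298.1 mm.
Print-move time = 347298.1 / 150 = 2315.3 s.
That's 2315.3 s → 38.6 minutes.

38.6 minutes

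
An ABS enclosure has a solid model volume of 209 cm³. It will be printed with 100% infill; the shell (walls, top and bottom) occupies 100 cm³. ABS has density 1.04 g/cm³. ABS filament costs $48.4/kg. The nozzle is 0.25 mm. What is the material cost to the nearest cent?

Volume inside the shell = 209 − 100 = 109 cm³.
Deposited infill = 1.00 × 109 = 109 cm³.
Total extruded = 100 + 109 = 209 cm³.
Mass = 209 × 1.04, so 217.36 g.
Cost = 217.36 g / 1000 × $48.4/kg = $10.52.

$10.52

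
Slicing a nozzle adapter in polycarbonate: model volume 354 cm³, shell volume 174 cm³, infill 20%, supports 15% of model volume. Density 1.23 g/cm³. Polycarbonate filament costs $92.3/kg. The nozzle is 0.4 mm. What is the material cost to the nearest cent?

Infill region = 354 − 174 = 180 cm³.
Infill deposited: 0.20 × 180 → 36 cm³.
Support: 0.15 × 354 → 53.1 cm³.
Deposited volume: 174 + 36 + 53.1 → 263.1 cm³.
Mass = 263.1 × 1.23 = 323.613 g.
At $92.3/kg: 323.613/1000 × 92.3 = $29.87.

$29.87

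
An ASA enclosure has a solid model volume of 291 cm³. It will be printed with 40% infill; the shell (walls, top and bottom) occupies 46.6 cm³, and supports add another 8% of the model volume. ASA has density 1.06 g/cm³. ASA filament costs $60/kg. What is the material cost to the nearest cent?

$10.66

Interior volume = 291 − 46.6 = 244.4 cm³.
Infill deposited: 0.40 × 244.4 → 97.76 cm³.
Support = 0.08 × 291 = 23.28 cm³.
Total extruded = 46.6 + 97.76 + 23.28, so 167.64 cm³.
Mass: 167.64 × 1.06 → 177.6984 g.
At $60/kg: 177.6984/1000 × 60 = $10.66.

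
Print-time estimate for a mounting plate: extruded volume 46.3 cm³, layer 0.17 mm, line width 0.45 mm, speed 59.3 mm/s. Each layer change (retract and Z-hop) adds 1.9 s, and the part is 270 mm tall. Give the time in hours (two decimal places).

Bead cross-section = 0.17 × 0.45, so 0.0765 mm².
Toolpath length = 46.3 cm³ / 0.0765 mm² = 46300 / 0.0765 = 605228.8 mm.
Extrusion time = 605228.8 / 59.3 = 10206.2 s.
Layers = ⌈270/0.17⌉ = 1589.
Z-hop total: 1589 × 1.9 → 3019.1 s.
Total = 10206.2 + 3019.1 = 13225.3 s = 3.67 hours.

3.67 hours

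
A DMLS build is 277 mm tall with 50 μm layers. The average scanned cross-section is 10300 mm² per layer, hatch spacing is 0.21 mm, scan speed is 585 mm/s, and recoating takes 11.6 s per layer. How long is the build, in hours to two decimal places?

146.87 hours

Layers = ⌈277/0.05⌉ = 5540.
Per-layer scan distance = 10300 / 0.21, so 49047.6 mm.
Per-layer scan time = 49047.6 / 585, so 83.8421 s.
Layer cycle = 83.8421 + 11.6, so 95.4421 s.
Total: 5540 × 95.4421 s = 528749.234 s → 146.87 hours.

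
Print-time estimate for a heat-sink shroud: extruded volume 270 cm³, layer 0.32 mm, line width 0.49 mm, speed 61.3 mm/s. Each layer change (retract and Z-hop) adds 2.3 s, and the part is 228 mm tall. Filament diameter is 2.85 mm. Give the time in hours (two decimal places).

Line area = 0.32 × 0.49, so 0.1568 mm².
Path length: 270000 mm³ / 0.1568 mm² → 1721938.8 mm.
Extrusion time = 1721938.8 / 61.3, so 28090.4 s.
Layer count = ceil(228 / 0.32) = 713.
Layer-change overhead = 713 × 2.3, so 1639.9 s.
Total = 28090.4 + 1639.9 = 29730.3 s = 8.26 hours.

8.26 hours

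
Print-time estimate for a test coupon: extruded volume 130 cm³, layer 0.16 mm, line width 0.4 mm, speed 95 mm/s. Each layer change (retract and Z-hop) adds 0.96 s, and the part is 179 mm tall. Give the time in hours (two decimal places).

6.24 hours

Extrusion cross-section = 0.16 × 0.4, so 0.064 mm².
Total extruded path = 130000/0.064 = 2031250 mm.
Print-move time: 2031250 / 95 → 21381.6 s.
Number of layers: 179 / 0.16 → 1119 (rounded up).
Layer-change overhead: 1119 × 0.96 → 1074.24 s.
Altogether 21381.6 + 1074.24 = 22455.84 s, i.e. 6.24 hours.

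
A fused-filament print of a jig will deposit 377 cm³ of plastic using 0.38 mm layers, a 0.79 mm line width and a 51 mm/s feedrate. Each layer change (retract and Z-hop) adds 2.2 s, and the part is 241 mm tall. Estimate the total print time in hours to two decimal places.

Bead cross-section: 0.38 × 0.79 → 0.3002 mm².
Toolpath length = 377 cm³ / 0.3002 mm² = 377000 / 0.3002 = 1255829.4 mm.
Extrusion time = 1255829.4 / 51 = 24624.1 s.
Layers = ⌈241/0.38⌉ = 635.
Z-hop total: 635 × 2.2 → 1397 s.
Altogether 24624.1 + 1397 = 26021.1 s, i.e. 7.23 hours.

7.23 hours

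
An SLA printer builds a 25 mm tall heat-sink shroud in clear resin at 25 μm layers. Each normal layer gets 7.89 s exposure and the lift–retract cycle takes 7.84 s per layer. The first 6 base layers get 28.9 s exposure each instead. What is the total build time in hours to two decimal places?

4.40 hours

Number of layers: 25 / 0.025 → 1000 (rounded up).
Burn-in layers: 6 × (28.9 + 7.84) → 220.44 s.
Regular layers: 994 × (7.89 + 7.84) → 15635.62 s.
Sum: 220.44 + 15635.62 = 15856.06 s → 4.40 hours.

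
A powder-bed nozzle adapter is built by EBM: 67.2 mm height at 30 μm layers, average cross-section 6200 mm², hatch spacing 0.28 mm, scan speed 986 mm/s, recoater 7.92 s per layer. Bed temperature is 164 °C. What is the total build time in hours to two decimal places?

18.90 hours

Number of layers: 67.2 / 0.03 → 2240 (rounded up).
Hatch length per layer = 6200 / 0.28 = 22142.9 mm.
Scan time per layer = 22142.9 / 986, so 22.4573 s.
Time per layer = 22.4573 + 7.92, so 30.3773 s.
Build time = 2240 × 30.3773 = 68045.152 s = 18.90 hours.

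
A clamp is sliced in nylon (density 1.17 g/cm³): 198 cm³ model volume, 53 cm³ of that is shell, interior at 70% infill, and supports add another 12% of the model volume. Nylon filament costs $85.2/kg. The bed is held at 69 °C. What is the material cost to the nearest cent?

Volume inside the shell = 198 − 53, so 145 cm³.
Deposited infill: 0.70 × 145 → 101.5 cm³.
Support = 0.12 × 198, so 23.76 cm³.
Deposited volume = 53 + 101.5 + 23.76 = 178.26 cm³.
Mass = 178.26 × 1.17, so 208.5642 g.
Cost = 208.5642 g / 1000 × $85.2/kg = $17.77.

$17.77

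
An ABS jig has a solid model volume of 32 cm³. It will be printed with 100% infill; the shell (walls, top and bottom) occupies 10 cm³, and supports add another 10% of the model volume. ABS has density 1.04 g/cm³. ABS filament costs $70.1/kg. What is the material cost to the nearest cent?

Infill region = 32 − 10 = 22 cm³.
Deposited infill = 1.00 × 22 = 22 cm³.
Support = 0.10 × 32 = 3.2 cm³.
Total printed volume = 10 + 22 + 3.2, so 35.2 cm³.
Mass = 35.2 × 1.04, so 36.608 g.
Cost = 36.608 g / 1000 × $70.1/kg = $2.57.

$2.57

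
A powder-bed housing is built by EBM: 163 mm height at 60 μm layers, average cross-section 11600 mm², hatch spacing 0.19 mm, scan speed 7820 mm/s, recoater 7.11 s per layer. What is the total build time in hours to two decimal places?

11.26 hours

Layer count = ceil(163 / 0.06) = 2717.
Scan path per layer: 11600 / 0.19 → 61052.6 mm.
Scan time per layer = 61052.6 / 7820 = 7.8072 s.
Layer cycle: 7.8072 + 7.11 → 14.9172 s.
2717 layers × 14.9172 s/layer = 40530.0324 s, i.e. 11.26 hours.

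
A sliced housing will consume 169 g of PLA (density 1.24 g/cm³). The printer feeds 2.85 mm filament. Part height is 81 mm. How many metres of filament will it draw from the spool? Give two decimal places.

Volume = 169 g / 1.24 g·cm⁻³ = 136.2903 cm³ = 136290.3 mm³.
A = π r² = π × 1.425² = 6.3794 mm².
Length = 136290.3 / 6.3794 = 21364.13 mm = 21.36 m.

21.36 m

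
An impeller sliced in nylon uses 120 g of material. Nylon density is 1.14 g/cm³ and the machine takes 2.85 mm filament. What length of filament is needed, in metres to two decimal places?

16.50 m

Volume = 120 g / 1.14 g·cm⁻³ = 105.2632 cm³ = 105263.2 mm³.
Filament cross-section = π × (2.85/2)² = 6.3794 mm².
L = V/A = 105263.2/6.3794 = 16500.49 mm → 16.50 m.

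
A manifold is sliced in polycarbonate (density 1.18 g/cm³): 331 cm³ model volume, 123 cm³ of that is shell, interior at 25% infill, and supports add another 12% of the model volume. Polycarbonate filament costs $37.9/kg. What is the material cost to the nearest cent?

$9.60

Infill region: 331 − 123 → 208 cm³.
Infill deposited = 0.25 × 208, so 52 cm³.
Support = 0.12 × 331, so 39.72 cm³.
Total extruded = 123 + 52 + 39.72 = 214.72 cm³.
Mass = 214.72 × 1.18, so 253.3696 g.
At $37.9/kg: 253.3696/1000 × 37.9 = $9.60.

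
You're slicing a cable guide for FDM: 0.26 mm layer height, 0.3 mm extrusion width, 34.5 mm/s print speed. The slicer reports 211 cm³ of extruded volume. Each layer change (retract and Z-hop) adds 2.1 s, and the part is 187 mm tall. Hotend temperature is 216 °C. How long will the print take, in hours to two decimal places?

22.20 hours

Bead cross-section: 0.26 × 0.3 → 0.078 mm².
Path length: 211000 mm³ / 0.078 mm² → 2705128.2 mm.
Print-move time = 2705128.2 / 34.5 = 78409.5 s.
Layers = ⌈187/0.26⌉ = 720.
Layer-change overhead = 720 × 2.1 = 1512 s.
Total = 78409.5 + 1512 = 79921.5 s = 22.20 hours.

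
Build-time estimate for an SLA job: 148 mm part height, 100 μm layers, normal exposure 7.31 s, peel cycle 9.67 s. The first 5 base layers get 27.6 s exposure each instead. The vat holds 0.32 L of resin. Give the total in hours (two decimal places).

7.01 hours

Number of layers: 148 / 0.1 → 1480 (rounded up).
Burn-in layers = 5 × (27.6 + 9.67) = 186.35 s.
Normal layers: 1475 × (7.31 + 9.67) → 25045.5 s.
Sum: 186.35 + 25045.5 = 25231.85 s → 7.01 hours.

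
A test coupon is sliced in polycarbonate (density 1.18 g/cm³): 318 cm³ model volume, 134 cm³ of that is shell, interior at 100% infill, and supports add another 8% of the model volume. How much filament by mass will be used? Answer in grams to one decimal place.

405.3 g

Infill region = 318 − 134 = 184 cm³.
Infill deposited: 1.00 × 184 → 184 cm³.
Support = 0.08 × 318, so 25.44 cm³.
Deposited volume = 134 + 184 + 25.44 = 343.44 cm³.
Mass = 343.44 × 1.18, so 405.2592 g.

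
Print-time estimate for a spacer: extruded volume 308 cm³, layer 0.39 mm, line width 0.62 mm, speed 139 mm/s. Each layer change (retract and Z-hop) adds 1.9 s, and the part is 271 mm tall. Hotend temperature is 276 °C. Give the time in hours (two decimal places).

2.91 hours

Line area = 0.39 × 0.62, so 0.2418 mm².
Toolpath length = 308 cm³ / 0.2418 mm² = 308000 / 0.2418 = 1273780 mm.
Print-move time = 1273780 / 139, so 9163.9 s.
Number of layers: 271 / 0.39 → 695 (rounded up).
Non-print overhead = 695 × 1.9, so 1320.5 s.
Altogether 9163.9 + 1320.5 = 10484.4 s, i.e. 2.91 hours.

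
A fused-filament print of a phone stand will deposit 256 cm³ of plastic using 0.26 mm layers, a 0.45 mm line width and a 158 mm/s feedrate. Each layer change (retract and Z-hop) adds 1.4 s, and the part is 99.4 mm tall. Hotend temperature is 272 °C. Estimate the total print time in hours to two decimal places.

Extrusion cross-section: 0.26 × 0.45 → 0.117 mm².
Path length: 256000 mm³ / 0.117 mm² → 2188034.2 mm.
Time extruding = 2188034.2 / 158 = 13848.3 s.
Layer count = ceil(99.4 / 0.26) = 383.
Non-print overhead: 383 × 1.4 → 536.2 s.
Total = 13848.3 + 536.2 = 14384.5 s = 4.00 hours.

4.00 hours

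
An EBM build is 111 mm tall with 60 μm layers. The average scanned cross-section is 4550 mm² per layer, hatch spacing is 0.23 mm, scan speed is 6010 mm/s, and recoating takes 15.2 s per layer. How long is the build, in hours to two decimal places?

Layers = ⌈111/0.06⌉ = 1850.
Per-layer scan distance: 4550 / 0.23 → 19782.6 mm.
Scan time per layer = 19782.6 / 6010, so 3.2916 s.
Per-layer time: 3.2916 + 15.2 → 18.4916 s.
Total: 1850 × 18.4916 s = 34209.46 s → 9.50 hours.

9.50 hours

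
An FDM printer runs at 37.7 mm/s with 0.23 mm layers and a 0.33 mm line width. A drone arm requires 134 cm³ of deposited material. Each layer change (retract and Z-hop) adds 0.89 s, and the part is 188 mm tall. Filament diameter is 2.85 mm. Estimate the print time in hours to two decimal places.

13.21 hours

Extrusion cross-section: 0.23 × 0.33 → 0.0759 mm².
Path length: 134000 mm³ / 0.0759 mm² → 1765480.9 mm.
Print-move time = 1765480.9 / 37.7, so 46829.7 s.
Layers = ⌈188/0.23⌉ = 818.
Layer-change overhead: 818 × 0.89 → 728.02 s.
Total = 46829.7 + 728.02 = 47557.72 s = 13.21 hours.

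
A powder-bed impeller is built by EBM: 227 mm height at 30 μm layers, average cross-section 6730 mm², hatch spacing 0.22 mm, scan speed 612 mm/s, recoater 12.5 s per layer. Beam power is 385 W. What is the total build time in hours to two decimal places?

131.34 hours

Layer count = ceil(227 / 0.03) = 7567.
Per-layer scan distance = 6730 / 0.22, so 30590.9 mm.
Scan time per layer: 30590.9 / 612 → 49.9851 s.
Per-layer time: 49.9851 + 12.5 → 62.4851 s.
7567 layers × 62.4851 s/layer = 472824.7517 s, i.e. 131.34 hours.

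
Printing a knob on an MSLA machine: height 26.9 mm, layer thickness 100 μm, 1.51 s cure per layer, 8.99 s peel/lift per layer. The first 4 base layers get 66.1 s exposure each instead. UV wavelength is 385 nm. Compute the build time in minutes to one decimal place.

51.4 minutes

Layers = ⌈26.9/0.1⌉ = 269.
Bottom layers: 4 × (66.1 + 8.99) → 300.36 s.
Normal layers = 265 × (1.51 + 8.99), so 2782.5 s.
Total = 300.36 + 2782.5 = 3082.86 s = 51.4 minutes.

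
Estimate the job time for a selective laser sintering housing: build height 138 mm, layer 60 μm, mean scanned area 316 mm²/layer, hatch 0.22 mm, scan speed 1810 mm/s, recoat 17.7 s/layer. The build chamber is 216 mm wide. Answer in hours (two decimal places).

Number of layers: 138 / 0.06 → 2300 (rounded up).
Hatch length per layer = 316 / 0.22, so 1436.4 mm.
Scan time per layer: 1436.4 / 1810 → 0.7936 s.
Time per layer = 0.7936 + 17.7 = 18.4936 s.
Build time = 2300 × 18.4936 = 42535.28 s = 11.82 hours.

11.82 hours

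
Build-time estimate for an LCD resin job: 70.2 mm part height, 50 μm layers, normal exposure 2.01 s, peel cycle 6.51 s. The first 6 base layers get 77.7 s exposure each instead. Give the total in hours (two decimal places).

Layers = ⌈70.2/0.05⌉ = 1404.
Burn-in layers = 6 × (77.7 + 6.51), so 505.26 s.
Normal layers = 1398 × (2.01 + 6.51) = 11910.96 s.
Sum: 505.26 + 11910.96 = 12416.22 s → 3.45 hours.

3.45 hours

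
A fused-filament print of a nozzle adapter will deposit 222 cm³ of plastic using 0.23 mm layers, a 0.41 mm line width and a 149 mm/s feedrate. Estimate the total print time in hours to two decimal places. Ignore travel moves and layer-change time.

Extrusion cross-section = 0.23 × 0.41 = 0.0943 mm².
Total extruded path = 222000/0.0943 = 2354188.8 mm.
Extrusion time: 2354188.8 / 149 → 15799.9 s.
That's 15799.9 s → 4.39 hours.

4.39 hours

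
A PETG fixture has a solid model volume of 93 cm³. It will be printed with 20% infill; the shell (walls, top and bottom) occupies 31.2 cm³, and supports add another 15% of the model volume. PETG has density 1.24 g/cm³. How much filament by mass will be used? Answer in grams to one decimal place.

Volume inside the shell = 93 − 31.2 = 61.8 cm³.
Infill volume = 0.20 × 61.8 = 12.36 cm³.
Support: 0.15 × 93 → 13.95 cm³.
Total extruded = 31.2 + 12.36 + 13.95, so 57.51 cm³.
Mass = 57.51 × 1.24, so 71.3124 g.

71.3 g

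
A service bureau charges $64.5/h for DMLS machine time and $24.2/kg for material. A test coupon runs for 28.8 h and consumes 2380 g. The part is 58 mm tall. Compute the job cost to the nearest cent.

Time charge = 64.5 × 28.8, so $1857.60.
Feedstock cost = 24.2 × 2380/1000 = $57.596.
Total = 1857.60 + 57.596 = 1915.196 ≈ $1915.20.

$1915.20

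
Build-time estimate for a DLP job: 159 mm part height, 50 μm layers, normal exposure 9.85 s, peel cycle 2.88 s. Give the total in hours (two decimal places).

11.24 hours

Number of layers: 159 / 0.05 → 3180 (rounded up).
Cycle time: 9.85 + 2.88 → 12.73 s.
Build time: 3180 × 12.73 s = 40481.4 s, i.e. 11.24 hours.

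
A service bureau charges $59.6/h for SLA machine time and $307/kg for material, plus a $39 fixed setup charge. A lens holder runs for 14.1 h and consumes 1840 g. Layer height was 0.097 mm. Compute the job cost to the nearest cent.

$1444.24

Time charge = 59.6 × 14.1, so $840.36.
Feedstock cost = 307 × 1840/1000 = $564.88.
Total = 840.36 + 564.88 + 39 = $1444.24.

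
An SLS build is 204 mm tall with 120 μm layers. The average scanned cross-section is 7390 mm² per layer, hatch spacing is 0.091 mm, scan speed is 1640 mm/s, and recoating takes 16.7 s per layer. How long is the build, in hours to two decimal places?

31.27 hours

Layer count = ceil(204 / 0.12) = 1700.
Scan path per layer: 7390 / 0.091 → 81208.8 mm.
Per-layer scan time: 81208.8 / 1640 → 49.5176 s.
Per-layer time = 49.5176 + 16.7 = 66.2176 s.
1700 layers × 66.2176 s/layer = 112569.92 s, i.e. 31.27 hours.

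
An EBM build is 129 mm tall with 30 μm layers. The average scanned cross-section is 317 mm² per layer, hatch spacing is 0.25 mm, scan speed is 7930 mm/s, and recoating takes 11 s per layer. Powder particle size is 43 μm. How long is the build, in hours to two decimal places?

Number of layers: 129 / 0.03 → 4300 (rounded up).
Scan path per layer = 317 / 0.25, so 1268 mm.
Beam time per layer: 1268 / 7930 → 0.1599 s.
Layer cycle: 0.1599 + 11 → 11.1599 s.
4300 layers × 11.1599 s/layer = 47987.57 s, i.e. 13.33 hours.

13.33 hours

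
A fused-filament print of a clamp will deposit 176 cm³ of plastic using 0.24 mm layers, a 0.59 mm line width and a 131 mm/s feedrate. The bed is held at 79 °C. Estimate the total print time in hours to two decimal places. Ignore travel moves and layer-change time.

2.64 hours

Extrusion cross-section = 0.24 × 0.59 = 0.1416 mm².
Path length: 176000 mm³ / 0.1416 mm² → 1242937.9 mm.
Extrusion time = 1242937.9 / 131, so 9488.1 s.
Converting: 9488.1 s = 2.64 hours.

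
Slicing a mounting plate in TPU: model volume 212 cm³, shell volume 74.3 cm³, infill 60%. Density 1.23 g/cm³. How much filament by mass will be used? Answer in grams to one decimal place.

Volume inside the shell: 212 − 74.3 → 137.7 cm³.
Infill deposited = 0.60 × 137.7 = 82.62 cm³.
Total extruded = 74.3 + 82.62, so 156.92 cm³.
Mass = 156.92 × 1.23, so 193.0116 g.

193.0 g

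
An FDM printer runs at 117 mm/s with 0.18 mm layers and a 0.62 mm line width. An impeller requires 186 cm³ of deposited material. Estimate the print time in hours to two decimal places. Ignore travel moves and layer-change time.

3.96 hours

Extrusion cross-section = 0.18 × 0.62 = 0.1116 mm².
Toolpath length = 186 cm³ / 0.1116 mm² = 186000 / 0.1116 = 1666666.7 mm.
Time extruding: 1666666.7 / 117 → 14245 s.
Converting: 14245 s = 3.96 hours.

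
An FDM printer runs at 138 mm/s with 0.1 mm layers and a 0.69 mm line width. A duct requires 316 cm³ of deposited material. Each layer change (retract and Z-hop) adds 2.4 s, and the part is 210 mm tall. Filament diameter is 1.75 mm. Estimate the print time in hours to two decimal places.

10.62 hours

Extrusion cross-section = 0.1 × 0.69 = 0.069 mm².
Toolpath length = 316 cm³ / 0.069 mm² = 316000 / 0.069 = 4579710.1 mm.
Time extruding: 4579710.1 / 138 → 33186.3 s.
Number of layers: 210 / 0.1 → 2100 (rounded up).
Layer-change overhead = 2100 × 2.4 = 5040 s.
Total = 33186.3 + 5040 = 38226.3 s = 10.62 hours.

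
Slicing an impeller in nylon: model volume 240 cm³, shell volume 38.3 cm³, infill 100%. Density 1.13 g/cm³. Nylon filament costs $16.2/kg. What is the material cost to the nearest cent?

Volume inside the shell = 240 − 38.3 = 201.7 cm³.
Deposited infill = 1.00 × 201.7 = 201.7 cm³.
Deposited volume: 38.3 + 201.7 → 240 cm³.
Mass = 240 × 1.13, so 271.2 g.
Cost = 271.2 g / 1000 × $16.2/kg = $4.39.

$4.39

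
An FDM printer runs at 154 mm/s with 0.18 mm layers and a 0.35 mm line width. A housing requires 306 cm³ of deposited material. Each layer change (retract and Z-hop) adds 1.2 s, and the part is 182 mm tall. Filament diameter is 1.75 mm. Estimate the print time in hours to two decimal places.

Extrusion cross-section = 0.18 × 0.35, so 0.063 mm².
Toolpath length = 306 cm³ / 0.063 mm² = 306000 / 0.063 = 4857142.9 mm.
Time extruding: 4857142.9 / 154 → 31539.9 s.
Layer count = ceil(182 / 0.18) = 1012.
Non-print overhead = 1012 × 1.2, so 1214.4 s.
Altogether 31539.9 + 1214.4 = 32754.3 s, i.e. 9.10 hours.

9.10 hours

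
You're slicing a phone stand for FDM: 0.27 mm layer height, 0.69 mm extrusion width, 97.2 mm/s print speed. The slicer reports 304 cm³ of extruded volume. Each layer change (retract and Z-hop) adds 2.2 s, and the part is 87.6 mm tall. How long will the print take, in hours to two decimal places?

4.86 hours

Extrusion cross-section = 0.27 × 0.69 = 0.1863 mm².
Toolpath length = 304 cm³ / 0.1863 mm² = 304000 / 0.1863 = 1631776.7 mm.
Print-move time = 1631776.7 / 97.2, so 16787.8 s.
Layer count = ceil(87.6 / 0.27) = 325.
Non-print overhead = 325 × 2.2, so 715 s.
Total = 16787.8 + 715 = 17502.8 s = 4.86 hours.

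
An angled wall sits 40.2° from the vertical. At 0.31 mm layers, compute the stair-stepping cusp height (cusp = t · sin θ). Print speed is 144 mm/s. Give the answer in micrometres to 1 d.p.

200.1 μm

h_c = t·sin θ = 0.31 × 0.6455 = 0.200105 mm (200.1 μm).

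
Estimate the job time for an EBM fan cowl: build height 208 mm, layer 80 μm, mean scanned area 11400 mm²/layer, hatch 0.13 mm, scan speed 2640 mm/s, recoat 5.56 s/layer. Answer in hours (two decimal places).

28.01 hours

Layers = ⌈208/0.08⌉ = 2600.
Per-layer scan distance = 11400 / 0.13 = 87692.3 mm.
Per-layer scan time = 87692.3 / 2640, so 33.2168 s.
Time per layer: 33.2168 + 5.56 → 38.7768 s.
2600 layers × 38.7768 s/layer = 100819.68 s, i.e. 28.01 hours.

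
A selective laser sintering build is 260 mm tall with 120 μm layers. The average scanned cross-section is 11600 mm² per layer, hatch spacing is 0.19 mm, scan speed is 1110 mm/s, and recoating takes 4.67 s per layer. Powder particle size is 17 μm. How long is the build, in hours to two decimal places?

35.92 hours

Layers = ⌈260/0.12⌉ = 2167.
Per-layer scan distance = 11600 / 0.19, so 61052.6 mm.
Scan time per layer = 61052.6 / 1110, so 55.0023 s.
Time per layer = 55.0023 + 4.67, so 59.6723 s.
Total: 2167 × 59.6723 s = 129309.8741 s → 35.92 hours.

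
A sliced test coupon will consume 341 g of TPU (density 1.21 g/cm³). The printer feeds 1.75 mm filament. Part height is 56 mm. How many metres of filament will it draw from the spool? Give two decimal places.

117.17 m

Volume = 341 g / 1.21 g·cm⁻³ = 281.8182 cm³ = 281818.2 mm³.
Cross-section of 1.75 mm filament: π·(1.75/2)² = 2.4053 mm².
Length = 281818.2 / 2.4053 = 117165.51 mm = 117.17 m.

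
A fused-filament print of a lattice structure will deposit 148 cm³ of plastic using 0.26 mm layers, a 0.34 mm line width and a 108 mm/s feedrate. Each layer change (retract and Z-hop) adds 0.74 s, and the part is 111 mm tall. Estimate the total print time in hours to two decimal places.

4.39 hours

Extrusion cross-section: 0.26 × 0.34 → 0.0884 mm².
Total extruded path = 148000/0.0884 = 1674208.1 mm.
Time extruding = 1674208.1 / 108, so 15501.9 s.
Layers = ⌈111/0.26⌉ = 427.
Non-print overhead: 427 × 0.74 → 315.98 s.
Altogether 15501.9 + 315.98 = 15817.88 s, i.e. 4.39 hours.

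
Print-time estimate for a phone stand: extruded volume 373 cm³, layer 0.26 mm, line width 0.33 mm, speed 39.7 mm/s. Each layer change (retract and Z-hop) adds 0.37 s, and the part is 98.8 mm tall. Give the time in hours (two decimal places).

30.46 hours

Line area: 0.26 × 0.33 → 0.0858 mm².
Toolpath length = 373 cm³ / 0.0858 mm² = 373000 / 0.0858 = 4347319.3 mm.
Time extruding = 4347319.3 / 39.7, so 109504.3 s.
Layers = ⌈98.8/0.26⌉ = 380.
Non-print overhead = 380 × 0.37, so 140.6 s.
Total = 109504.3 + 140.6 = 109644.9 s = 30.46 hours.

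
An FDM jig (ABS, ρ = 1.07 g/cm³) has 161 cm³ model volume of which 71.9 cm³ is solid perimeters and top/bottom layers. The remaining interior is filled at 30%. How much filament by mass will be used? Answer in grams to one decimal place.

Interior volume = 161 − 71.9 = 89.1 cm³.
Infill volume: 0.30 × 89.1 → 26.73 cm³.
Total printed volume = 71.9 + 26.73, so 98.63 cm³.
Mass = 98.63 × 1.07 = 105.5341 g.

105.5 g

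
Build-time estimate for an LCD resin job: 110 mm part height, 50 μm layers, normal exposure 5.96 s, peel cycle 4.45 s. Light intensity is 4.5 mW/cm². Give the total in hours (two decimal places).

6.36 hours

Number of layers: 110 / 0.05 → 2200 (rounded up).
Each layer takes: 5.96 + 4.45 → 10.41 s.
Build time: 2200 × 10.41 s = 22902 s, i.e. 6.36 hours.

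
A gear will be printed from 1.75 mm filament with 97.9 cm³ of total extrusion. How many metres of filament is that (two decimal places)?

Filament cross-section = π × (1.75/2)² = 2.4053 mm².
L = 97900 mm³ / 2.4053 mm² = 40701.78 mm, i.e. 40.70 m.

40.70 m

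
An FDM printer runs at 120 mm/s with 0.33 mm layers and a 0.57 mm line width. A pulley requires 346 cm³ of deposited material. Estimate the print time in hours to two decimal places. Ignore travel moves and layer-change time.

4.26 hours

Extrusion cross-section = 0.33 × 0.57 = 0.1881 mm².
Toolpath length = 346 cm³ / 0.1881 mm² = 346000 / 0.1881 = 1839447.1 mm.
Time extruding = 1839447.1 / 120 = 15328.7 s.
15328.7 s = 4.26 hours.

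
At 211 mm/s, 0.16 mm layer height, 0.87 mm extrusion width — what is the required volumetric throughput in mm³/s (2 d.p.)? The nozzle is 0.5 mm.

29.37

Extrusion cross-section: 0.16 × 0.87 → 0.1392 mm².
Volumetric flow = 211 × 0.1392 = 29.37 mm³/s.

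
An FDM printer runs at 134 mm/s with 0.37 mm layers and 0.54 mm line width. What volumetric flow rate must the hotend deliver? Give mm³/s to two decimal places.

26.77

Bead cross-section = 0.37 × 0.54 = 0.1998 mm².
Q = v·A = 134 × 0.1998 = 26.77 mm³/s.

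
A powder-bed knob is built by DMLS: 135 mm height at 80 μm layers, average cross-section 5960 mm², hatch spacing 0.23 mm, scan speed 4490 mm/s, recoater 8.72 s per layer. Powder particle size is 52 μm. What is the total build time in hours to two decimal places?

6.79 hours

Number of layers: 135 / 0.08 → 1688 (rounded up).
Hatch length per layer = 5960 / 0.23 = 25913 mm.
Per-layer scan time = 25913 / 4490 = 5.7713 s.
Layer cycle = 5.7713 + 8.72 = 14.4913 s.
Build time = 1688 × 14.4913 = 24461.3144 s = 6.79 hours.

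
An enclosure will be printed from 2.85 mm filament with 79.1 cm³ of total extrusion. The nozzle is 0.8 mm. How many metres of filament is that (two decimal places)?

12.40 m

Filament cross-section = π × (2.85/2)² = 6.3794 mm².
L = 79100 mm³ / 6.3794 mm² = 12399.29 mm, i.e. 12.40 m.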